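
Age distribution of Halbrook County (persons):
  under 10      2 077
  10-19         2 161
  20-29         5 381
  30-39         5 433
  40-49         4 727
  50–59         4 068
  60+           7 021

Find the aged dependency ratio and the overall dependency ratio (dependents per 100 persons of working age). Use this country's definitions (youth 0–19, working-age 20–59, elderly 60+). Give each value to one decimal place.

Old-age dependency ratio: 35.8
Total dependency ratio: 57.4

0–19: 2 077 + 2 161 = 4 238
20–59: 5 381 + 5 433 + 4 727 + 4 068 = 19 609
60+: 7 021
Old-age dependency ratio = 7 021 / 19 609 × 100 = 35.8
Total dependency ratio = (4 238 + 7 021) / 19 609 × 100 = 11 259 / 19 609 × 100 = 57.4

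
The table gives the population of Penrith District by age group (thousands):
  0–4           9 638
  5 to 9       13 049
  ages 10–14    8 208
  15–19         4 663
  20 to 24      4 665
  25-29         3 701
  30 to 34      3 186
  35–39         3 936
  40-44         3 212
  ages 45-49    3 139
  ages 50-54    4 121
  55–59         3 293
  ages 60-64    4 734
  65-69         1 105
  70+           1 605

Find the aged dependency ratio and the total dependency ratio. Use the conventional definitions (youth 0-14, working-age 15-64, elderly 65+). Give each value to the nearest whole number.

0–14: 9 638 + 13 049 + 8 208 = 30 895
15–64: 4 663 + 4 665 + 3 701 + 3 186 + 3 936 + 3 212 + 3 139 + 4 121 + 3 293 + 4 734 = 38 650
65+: 1 105 + 1 605 = 2 710
Old-age dependency ratio = 2 710 / 38 650 × 100 = 7
Total dependency ratio = (30 895 + 2 710) / 38 650 × 100 = 33 605 / 38 650 × 100 = 87

Old-age dependency ratio: 7
Total dependency ratio: 87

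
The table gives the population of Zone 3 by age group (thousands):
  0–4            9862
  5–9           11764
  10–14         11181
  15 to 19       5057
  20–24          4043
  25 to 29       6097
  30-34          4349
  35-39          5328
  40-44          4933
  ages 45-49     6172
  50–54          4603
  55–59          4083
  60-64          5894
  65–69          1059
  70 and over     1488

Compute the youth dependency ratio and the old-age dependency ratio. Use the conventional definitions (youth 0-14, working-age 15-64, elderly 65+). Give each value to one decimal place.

0–14: 9862 + 11764 + 11181 = 32807
15–64: 5057 + 4043 + 6097 + 4349 + 5328 + 4933 + 6172 + 4603 + 4083 + 5894 = 50559
65+: 1059 + 1488 = 2547
Youth dependency ratio = 32807 / 50559 × 100 = 64.9
Old-age dependency ratio = 2547 / 50559 × 100 = 5.0

Youth dependency ratio: 64.9
Old-age dependency ratio: 5.0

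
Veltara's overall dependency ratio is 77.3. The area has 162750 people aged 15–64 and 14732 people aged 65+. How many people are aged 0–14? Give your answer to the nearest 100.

Aged 0–14: 111100

Total dependency ratio = (youth + elderly) / working-age × 100
77.3 = (Y + 14732) / 162750 × 100
⇒ 111100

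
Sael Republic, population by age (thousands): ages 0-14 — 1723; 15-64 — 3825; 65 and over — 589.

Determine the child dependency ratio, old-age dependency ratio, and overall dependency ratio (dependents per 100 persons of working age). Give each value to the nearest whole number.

Youth dependency ratio: 45
Old-age dependency ratio: 15
Total dependency ratio: 60

Youth dependency ratio = 1723 / 3825 × 100 = 45
Old-age dependency ratio = 589 / 3825 × 100 = 15
Total dependency ratio = (1723 + 589) / 3825 × 100 = 2312 / 3825 × 100 = 60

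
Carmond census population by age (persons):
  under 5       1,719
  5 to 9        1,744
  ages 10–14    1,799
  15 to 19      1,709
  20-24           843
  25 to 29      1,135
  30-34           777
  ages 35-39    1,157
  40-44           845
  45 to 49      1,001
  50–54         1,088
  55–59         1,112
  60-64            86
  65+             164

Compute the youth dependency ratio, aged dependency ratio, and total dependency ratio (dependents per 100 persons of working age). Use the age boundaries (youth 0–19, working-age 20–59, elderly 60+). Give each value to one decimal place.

0–19: 1,719 + 1,744 + 1,799 + 1,709 = 6,971
20–59: 843 + 1,135 + 777 + 1,157 + 845 + 1,001 + 1,088 + 1,112 = 7,958
60+: 86 + 164 = 250
Youth dependency ratio = 6,971 / 7,958 × 100 = 87.6
Old-age dependency ratio = 250 / 7,958 × 100 = 3.1
Total dependency ratio = (6,971 + 250) / 7,958 × 100 = 7,221 / 7,958 × 100 = 90.7

Youth dependency ratio: 87.6
Old-age dependency ratio: 3.1
Total dependency ratio: 90.7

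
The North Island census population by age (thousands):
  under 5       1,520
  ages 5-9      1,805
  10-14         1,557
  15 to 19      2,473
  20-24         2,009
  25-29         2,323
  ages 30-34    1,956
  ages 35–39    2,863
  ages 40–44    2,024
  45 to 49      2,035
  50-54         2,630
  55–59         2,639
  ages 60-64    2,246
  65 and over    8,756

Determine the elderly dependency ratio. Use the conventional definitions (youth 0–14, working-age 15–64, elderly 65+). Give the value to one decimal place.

Old-age dependency ratio: 37.7

0–14: 1,520 + 1,805 + 1,557 = 4,882
15–64: 2,473 + 2,009 + 2,323 + 1,956 + 2,863 + 2,024 + 2,035 + 2,630 + 2,639 + 2,246 = 23,198
65+: 8,756
Old-age dependency ratio = 8,756 / 23,198 × 100 = 37.7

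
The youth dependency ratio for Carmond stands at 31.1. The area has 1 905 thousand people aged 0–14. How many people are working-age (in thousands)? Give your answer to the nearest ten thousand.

Youth dependency ratio = youth / working-age × 100
31.1 = 1 905 / W × 100
⇒ 6 130

Working-age: 6 130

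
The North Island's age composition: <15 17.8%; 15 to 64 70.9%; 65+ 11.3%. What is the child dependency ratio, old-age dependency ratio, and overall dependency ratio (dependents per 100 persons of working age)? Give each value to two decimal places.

Youth dependency ratio = 17.8 / 70.9 × 100 = 25.11
Old-age dependency ratio = 11.3 / 70.9 × 100 = 15.94
Total dependency ratio = (17.8 + 11.3) / 70.9 × 100 = 29.1 / 70.9 × 100 = 41.04

Youth dependency ratio: 25.11
Old-age dependency ratio: 15.94
Total dependency ratio: 41.04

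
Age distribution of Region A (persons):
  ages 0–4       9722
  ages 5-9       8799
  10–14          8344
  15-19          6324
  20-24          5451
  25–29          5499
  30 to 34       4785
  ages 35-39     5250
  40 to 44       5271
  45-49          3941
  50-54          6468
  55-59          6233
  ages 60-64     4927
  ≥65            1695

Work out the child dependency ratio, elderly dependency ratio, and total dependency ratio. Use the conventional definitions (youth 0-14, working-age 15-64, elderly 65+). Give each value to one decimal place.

0–14: 9722 + 8799 + 8344 = 26865
15–64: 6324 + 5451 + 5499 + 4785 + 5250 + 5271 + 3941 + 6468 + 6233 + 4927 = 54149
65+: 1695
Youth dependency ratio = 26865 / 54149 × 100 = 49.6
Old-age dependency ratio = 1695 / 54149 × 100 = 3.1
Total dependency ratio = (26865 + 1695) / 54149 × 100 = 28560 / 54149 × 100 = 52.7

Youth dependency ratio: 49.6
Old-age dependency ratio: 3.1
Total dependency ratio: 52.7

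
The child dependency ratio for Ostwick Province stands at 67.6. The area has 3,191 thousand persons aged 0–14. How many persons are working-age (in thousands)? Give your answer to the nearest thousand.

Youth dependency ratio = youth / working-age × 100
67.6 = 3,191 / W × 100
⇒ 4,720

Working-age: 4,720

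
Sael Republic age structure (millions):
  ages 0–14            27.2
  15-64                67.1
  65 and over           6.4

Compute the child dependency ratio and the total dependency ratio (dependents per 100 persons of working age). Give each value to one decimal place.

Youth dependency ratio: 40.5
Total dependency ratio: 50.1

Youth dependency ratio = 27.2 / 67.1 × 100 = 40.5
Total dependency ratio = (27.2 + 6.4) / 67.1 × 100 = 33.6 / 67.1 × 100 = 50.1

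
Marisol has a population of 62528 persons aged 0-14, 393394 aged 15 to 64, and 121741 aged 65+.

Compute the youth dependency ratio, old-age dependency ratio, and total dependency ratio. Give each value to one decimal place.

Youth dependency ratio = 62528 / 393394 × 100 = 15.9
Old-age dependency ratio = 121741 / 393394 × 100 = 30.9
Total dependency ratio = (62528 + 121741) / 393394 × 100 = 184269 / 393394 × 100 = 46.8

Youth dependency ratio: 15.9
Old-age dependency ratio: 30.9
Total dependency ratio: 46.8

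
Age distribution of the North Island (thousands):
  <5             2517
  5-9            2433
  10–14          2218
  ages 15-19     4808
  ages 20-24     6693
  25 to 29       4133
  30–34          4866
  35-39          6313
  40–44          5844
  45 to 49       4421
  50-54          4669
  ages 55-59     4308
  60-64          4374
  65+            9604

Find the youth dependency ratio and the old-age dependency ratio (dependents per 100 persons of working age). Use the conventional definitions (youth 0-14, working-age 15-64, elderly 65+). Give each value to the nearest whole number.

Youth dependency ratio: 14
Old-age dependency ratio: 19

0–14: 2517 + 2433 + 2218 = 7168
15–64: 4808 + 6693 + 4133 + 4866 + 6313 + 5844 + 4421 + 4669 + 4308 + 4374 = 50429
65+: 9604
Youth dependency ratio = 7168 / 50429 × 100 = 14
Old-age dependency ratio = 9604 / 50429 × 100 = 19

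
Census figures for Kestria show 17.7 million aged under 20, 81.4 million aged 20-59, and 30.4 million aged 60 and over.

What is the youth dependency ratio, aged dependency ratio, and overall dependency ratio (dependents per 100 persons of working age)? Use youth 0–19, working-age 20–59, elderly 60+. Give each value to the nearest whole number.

Youth dependency ratio: 22
Old-age dependency ratio: 37
Total dependency ratio: 59

Youth dependency ratio = 17.7 / 81.4 × 100 = 22
Old-age dependency ratio = 30.4 / 81.4 × 100 = 37
Total dependency ratio = (17.7 + 30.4) / 81.4 × 100 = 48.1 / 81.4 × 100 = 59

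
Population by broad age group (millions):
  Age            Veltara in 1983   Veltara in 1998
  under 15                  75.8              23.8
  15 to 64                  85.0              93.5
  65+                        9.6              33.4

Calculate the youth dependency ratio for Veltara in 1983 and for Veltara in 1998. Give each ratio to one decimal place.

Veltara in 1983: 89.2
Veltara in 1998: 25.5

Veltara in 1983: 75.8 / 85.0 × 100 = 89.2
Veltara in 1998: 23.8 / 93.5 × 100 = 25.5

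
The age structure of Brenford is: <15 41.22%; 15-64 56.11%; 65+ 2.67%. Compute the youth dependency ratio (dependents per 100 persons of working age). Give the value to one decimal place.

Youth dependency ratio = 41.22 / 56.11 × 100 = 73.5

Youth dependency ratio: 73.5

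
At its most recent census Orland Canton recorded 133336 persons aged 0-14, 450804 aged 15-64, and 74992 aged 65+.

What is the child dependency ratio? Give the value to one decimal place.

Youth dependency ratio = 133336 / 450804 × 100 = 29.6

Youth dependency ratio: 29.6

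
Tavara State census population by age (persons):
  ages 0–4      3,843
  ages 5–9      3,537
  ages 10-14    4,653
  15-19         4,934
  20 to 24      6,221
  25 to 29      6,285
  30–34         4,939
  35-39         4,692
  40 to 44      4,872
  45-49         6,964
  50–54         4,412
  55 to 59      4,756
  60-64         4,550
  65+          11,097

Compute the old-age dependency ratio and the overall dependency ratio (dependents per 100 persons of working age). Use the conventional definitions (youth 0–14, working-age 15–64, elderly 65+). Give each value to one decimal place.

0–14: 3,843 + 3,537 + 4,653 = 12,033
15–64: 4,934 + 6,221 + 6,285 + 4,939 + 4,692 + 4,872 + 6,964 + 4,412 + 4,756 + 4,550 = 52,625
65+: 11,097
Old-age dependency ratio = 11,097 / 52,625 × 100 = 21.1
Total dependency ratio = (12,033 + 11,097) / 52,625 × 100 = 23,130 / 52,625 × 100 = 44.0

Old-age dependency ratio: 21.1
Total dependency ratio: 44.0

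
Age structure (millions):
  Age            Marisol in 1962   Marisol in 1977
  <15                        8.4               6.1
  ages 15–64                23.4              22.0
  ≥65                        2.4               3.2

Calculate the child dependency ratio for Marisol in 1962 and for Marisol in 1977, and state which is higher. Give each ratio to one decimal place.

Marisol in 1962: 35.9
Marisol in 1977: 27.7
Higher: Marisol in 1962

Marisol in 1962: 8.4 / 23.4 × 100 = 35.9
Marisol in 1977: 6.1 / 22.0 × 100 = 27.7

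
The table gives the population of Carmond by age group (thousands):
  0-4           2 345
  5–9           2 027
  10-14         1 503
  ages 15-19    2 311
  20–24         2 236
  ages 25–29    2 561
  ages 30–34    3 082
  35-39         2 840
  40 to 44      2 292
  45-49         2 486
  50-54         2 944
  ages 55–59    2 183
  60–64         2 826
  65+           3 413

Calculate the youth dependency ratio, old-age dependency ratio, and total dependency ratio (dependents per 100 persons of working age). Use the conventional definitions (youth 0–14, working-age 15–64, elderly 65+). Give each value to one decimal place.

0–14: 2 345 + 2 027 + 1 503 = 5 875
15–64: 2 311 + 2 236 + 2 561 + 3 082 + 2 840 + 2 292 + 2 486 + 2 944 + 2 183 + 2 826 = 25 761
65+: 3 413
Youth dependency ratio = 5 875 / 25 761 × 100 = 22.8
Old-age dependency ratio = 3 413 / 25 761 × 100 = 13.2
Total dependency ratio = (5 875 + 3 413) / 25 761 × 100 = 9 288 / 25 761 × 100 = 36.1

Youth dependency ratio: 22.8
Old-age dependency ratio: 13.2
Total dependency ratio: 36.1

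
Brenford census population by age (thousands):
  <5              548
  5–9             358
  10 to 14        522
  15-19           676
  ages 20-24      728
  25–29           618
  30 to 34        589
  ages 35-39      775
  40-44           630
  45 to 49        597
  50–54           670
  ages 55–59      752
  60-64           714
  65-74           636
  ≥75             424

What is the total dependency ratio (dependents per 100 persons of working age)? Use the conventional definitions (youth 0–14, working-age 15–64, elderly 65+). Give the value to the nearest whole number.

Total dependency ratio: 37

0–14: 548 + 358 + 522 = 1428
15–64: 676 + 728 + 618 + 589 + 775 + 630 + 597 + 670 + 752 + 714 = 6749
65+: 636 + 424 = 1060
Total dependency ratio = (1428 + 1060) / 6749 × 100 = 2488 / 6749 × 100 = 37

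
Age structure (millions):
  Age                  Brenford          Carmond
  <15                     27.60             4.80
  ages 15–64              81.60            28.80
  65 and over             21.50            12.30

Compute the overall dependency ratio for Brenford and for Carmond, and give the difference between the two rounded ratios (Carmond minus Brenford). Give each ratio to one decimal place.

Brenford: 60.2
Carmond: 59.4
Difference: -0.8

Brenford: (27.60 + 21.50) / 81.60 × 100 = 49.10 / 81.60 × 100 = 60.2
Carmond: (4.80 + 12.30) / 28.80 × 100 = 17.10 / 28.80 × 100 = 59.4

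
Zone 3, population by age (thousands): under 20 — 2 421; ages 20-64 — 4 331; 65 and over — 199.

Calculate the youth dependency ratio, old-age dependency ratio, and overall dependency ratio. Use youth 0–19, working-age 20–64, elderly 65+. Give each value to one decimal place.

Youth dependency ratio = 2 421 / 4 331 × 100 = 55.9
Old-age dependency ratio = 199 / 4 331 × 100 = 4.6
Total dependency ratio = (2 421 + 199) / 4 331 × 100 = 2 620 / 4 331 × 100 = 60.5

Youth dependency ratio: 55.9
Old-age dependency ratio: 4.6
Total dependency ratio: 60.5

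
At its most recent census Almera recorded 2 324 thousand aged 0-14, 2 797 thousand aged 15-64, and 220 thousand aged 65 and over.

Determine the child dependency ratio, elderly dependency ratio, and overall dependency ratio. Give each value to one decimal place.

Youth dependency ratio = 2 324 / 2 797 × 100 = 83.1
Old-age dependency ratio = 220 / 2 797 × 100 = 7.9
Total dependency ratio = (2 324 + 220) / 2 797 × 100 = 2 544 / 2 797 × 100 = 91.0

Youth dependency ratio: 83.1
Old-age dependency ratio: 7.9
Total dependency ratio: 91.0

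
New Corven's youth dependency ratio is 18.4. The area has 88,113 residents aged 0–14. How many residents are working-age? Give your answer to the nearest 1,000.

Working-age: 479,000

Youth dependency ratio = youth / working-age × 100
18.4 = 88,113 / W × 100
⇒ 479,000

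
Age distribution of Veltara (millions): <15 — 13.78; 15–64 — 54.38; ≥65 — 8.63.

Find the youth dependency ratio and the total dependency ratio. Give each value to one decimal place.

Youth dependency ratio = 13.78 / 54.38 × 100 = 25.3
Total dependency ratio = (13.78 + 8.63) / 54.38 × 100 = 22.41 / 54.38 × 100 = 41.2

Youth dependency ratio: 25.3
Total dependency ratio: 41.2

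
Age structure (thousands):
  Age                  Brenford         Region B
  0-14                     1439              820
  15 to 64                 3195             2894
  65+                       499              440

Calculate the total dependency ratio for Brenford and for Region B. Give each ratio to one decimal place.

Brenford: (1439 + 499) / 3195 × 100 = 1938 / 3195 × 100 = 60.7
Region B: (820 + 440) / 2894 × 100 = 1260 / 2894 × 100 = 43.5

Brenford: 60.7
Region B: 43.5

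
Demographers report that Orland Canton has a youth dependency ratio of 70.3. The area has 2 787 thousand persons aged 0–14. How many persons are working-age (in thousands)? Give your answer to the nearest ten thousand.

Working-age: 3 960

Youth dependency ratio = youth / working-age × 100
70.3 = 2 787 / W × 100
⇒ 3 960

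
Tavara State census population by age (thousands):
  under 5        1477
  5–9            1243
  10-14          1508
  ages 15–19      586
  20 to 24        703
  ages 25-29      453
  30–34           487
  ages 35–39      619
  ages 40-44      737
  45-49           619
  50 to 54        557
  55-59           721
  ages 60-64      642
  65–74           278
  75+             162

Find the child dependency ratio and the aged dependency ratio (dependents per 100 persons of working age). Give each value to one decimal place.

Youth dependency ratio: 69.0
Old-age dependency ratio: 7.2

0–14: 1477 + 1243 + 1508 = 4228
15–64: 586 + 703 + 453 + 487 + 619 + 737 + 619 + 557 + 721 + 642 = 6124
65+: 278 + 162 = 440
Youth dependency ratio = 4228 / 6124 × 100 = 69.0
Old-age dependency ratio = 440 / 6124 × 100 = 7.2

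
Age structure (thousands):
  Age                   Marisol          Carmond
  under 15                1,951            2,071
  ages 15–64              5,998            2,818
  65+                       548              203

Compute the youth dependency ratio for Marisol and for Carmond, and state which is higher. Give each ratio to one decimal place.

Marisol: 32.5
Carmond: 73.5
Higher: Carmond

Marisol: 1,951 / 5,998 × 100 = 32.5
Carmond: 2,071 / 2,818 × 100 = 73.5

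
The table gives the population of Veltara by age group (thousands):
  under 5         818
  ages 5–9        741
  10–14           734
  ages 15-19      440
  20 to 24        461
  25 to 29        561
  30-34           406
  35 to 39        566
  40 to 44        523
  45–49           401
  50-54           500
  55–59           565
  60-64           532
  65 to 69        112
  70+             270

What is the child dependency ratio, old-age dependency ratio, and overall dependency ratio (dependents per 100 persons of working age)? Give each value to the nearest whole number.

0–14: 818 + 741 + 734 = 2 293
15–64: 440 + 461 + 561 + 406 + 566 + 523 + 401 + 500 + 565 + 532 = 4 955
65+: 112 + 270 = 382
Youth dependency ratio = 2 293 / 4 955 × 100 = 46
Old-age dependency ratio = 382 / 4 955 × 100 = 8
Total dependency ratio = (2 293 + 382) / 4 955 × 100 = 2 675 / 4 955 × 100 = 54

Youth dependency ratio: 46
Old-age dependency ratio: 8
Total dependency ratio: 54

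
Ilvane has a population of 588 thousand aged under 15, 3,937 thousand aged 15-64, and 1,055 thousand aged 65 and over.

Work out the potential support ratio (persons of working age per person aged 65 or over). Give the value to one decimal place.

Potential support ratio = 3,937 / 1,055 = 3.7

Potential support ratio: 3.7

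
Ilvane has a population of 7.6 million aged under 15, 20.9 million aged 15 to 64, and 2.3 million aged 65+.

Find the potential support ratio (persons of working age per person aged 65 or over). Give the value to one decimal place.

Potential support ratio = 20.9 / 2.3 = 9.1

Potential support ratio: 9.1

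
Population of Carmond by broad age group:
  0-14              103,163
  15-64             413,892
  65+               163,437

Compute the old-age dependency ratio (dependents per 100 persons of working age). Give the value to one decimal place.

Old-age dependency ratio: 39.5

Old-age dependency ratio = 163,437 / 413,892 × 100 = 39.5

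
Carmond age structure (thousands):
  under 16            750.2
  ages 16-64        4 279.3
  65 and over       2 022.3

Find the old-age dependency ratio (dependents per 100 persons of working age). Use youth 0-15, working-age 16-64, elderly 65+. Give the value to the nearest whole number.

Old-age dependency ratio: 47

Old-age dependency ratio = 2 022.3 / 4 279.3 × 100 = 47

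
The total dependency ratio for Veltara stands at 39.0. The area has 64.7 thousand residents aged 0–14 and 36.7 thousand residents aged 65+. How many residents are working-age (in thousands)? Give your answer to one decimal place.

Total dependency ratio = (youth + elderly) / working-age × 100
39.0 = (64.7 + 36.7) / W × 100
⇒ 260.0

Working-age: 260.0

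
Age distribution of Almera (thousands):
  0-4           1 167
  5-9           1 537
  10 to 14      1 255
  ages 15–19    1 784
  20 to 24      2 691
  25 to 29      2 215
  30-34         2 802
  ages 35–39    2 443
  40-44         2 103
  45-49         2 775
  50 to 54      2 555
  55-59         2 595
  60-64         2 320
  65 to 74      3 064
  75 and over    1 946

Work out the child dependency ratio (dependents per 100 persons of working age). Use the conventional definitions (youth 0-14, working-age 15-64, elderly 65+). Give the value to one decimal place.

0–14: 1 167 + 1 537 + 1 255 = 3 959
15–64: 1 784 + 2 691 + 2 215 + 2 802 + 2 443 + 2 103 + 2 775 + 2 555 + 2 595 + 2 320 = 24 283
65+: 3 064 + 1 946 = 5 010
Youth dependency ratio = 3 959 / 24 283 × 100 = 16.3

Youth dependency ratio: 16.3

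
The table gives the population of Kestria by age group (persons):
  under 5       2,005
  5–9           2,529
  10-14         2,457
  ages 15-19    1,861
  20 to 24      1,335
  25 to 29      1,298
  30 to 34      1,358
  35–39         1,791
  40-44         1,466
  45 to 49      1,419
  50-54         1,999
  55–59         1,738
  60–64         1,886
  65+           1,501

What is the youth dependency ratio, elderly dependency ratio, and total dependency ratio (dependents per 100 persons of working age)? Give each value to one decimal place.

0–14: 2,005 + 2,529 + 2,457 = 6,991
15–64: 1,861 + 1,335 + 1,298 + 1,358 + 1,791 + 1,466 + 1,419 + 1,999 + 1,738 + 1,886 = 16,151
65+: 1,501
Youth dependency ratio = 6,991 / 16,151 × 100 = 43.3
Old-age dependency ratio = 1,501 / 16,151 × 100 = 9.3
Total dependency ratio = (6,991 + 1,501) / 16,151 × 100 = 8,492 / 16,151 × 100 = 52.6

Youth dependency ratio: 43.3
Old-age dependency ratio: 9.3
Total dependency ratio: 52.6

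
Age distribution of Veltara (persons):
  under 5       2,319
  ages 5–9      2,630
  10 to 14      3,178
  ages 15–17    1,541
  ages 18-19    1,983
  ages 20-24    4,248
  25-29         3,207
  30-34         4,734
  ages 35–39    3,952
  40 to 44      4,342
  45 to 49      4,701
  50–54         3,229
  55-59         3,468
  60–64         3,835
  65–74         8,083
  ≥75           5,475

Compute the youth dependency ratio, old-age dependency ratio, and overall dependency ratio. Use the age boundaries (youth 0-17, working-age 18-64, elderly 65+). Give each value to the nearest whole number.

0–17: 2,319 + 2,630 + 3,178 + 1,541 = 9,668
18–64: 1,983 + 4,248 + 3,207 + 4,734 + 3,952 + 4,342 + 4,701 + 3,229 + 3,468 + 3,835 = 37,699
65+: 8,083 + 5,475 = 13,558
Youth dependency ratio = 9,668 / 37,699 × 100 = 26
Old-age dependency ratio = 13,558 / 37,699 × 100 = 36
Total dependency ratio = (9,668 + 13,558) / 37,699 × 100 = 23,226 / 37,699 × 100 = 62

Youth dependency ratio: 26
Old-age dependency ratio: 36
Total dependency ratio: 62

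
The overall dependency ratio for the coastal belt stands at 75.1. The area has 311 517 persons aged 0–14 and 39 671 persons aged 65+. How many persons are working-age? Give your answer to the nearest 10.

Working-age: 467 630

Total dependency ratio = (youth + elderly) / working-age × 100
75.1 = (311 517 + 39 671) / W × 100
⇒ 467 630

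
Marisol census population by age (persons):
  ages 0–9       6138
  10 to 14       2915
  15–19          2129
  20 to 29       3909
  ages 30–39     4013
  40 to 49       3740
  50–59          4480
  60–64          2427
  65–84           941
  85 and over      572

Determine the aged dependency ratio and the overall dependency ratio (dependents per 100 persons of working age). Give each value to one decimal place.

Old-age dependency ratio: 7.3
Total dependency ratio: 51.0

0–14: 6138 + 2915 = 9053
15–64: 2129 + 3909 + 4013 + 3740 + 4480 + 2427 = 20698
65+: 941 + 572 = 1513
Old-age dependency ratio = 1513 / 20698 × 100 = 7.3
Total dependency ratio = (9053 + 1513) / 20698 × 100 = 10566 / 20698 × 100 = 51.0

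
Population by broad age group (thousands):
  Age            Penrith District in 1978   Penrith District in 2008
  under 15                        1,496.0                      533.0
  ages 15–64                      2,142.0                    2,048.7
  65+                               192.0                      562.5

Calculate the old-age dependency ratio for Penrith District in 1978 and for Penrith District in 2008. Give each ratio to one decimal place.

Penrith District in 1978: 9.0
Penrith District in 2008: 27.5

Penrith District in 1978: 192.0 / 2,142.0 × 100 = 9.0
Penrith District in 2008: 562.5 / 2,048.7 × 100 = 27.5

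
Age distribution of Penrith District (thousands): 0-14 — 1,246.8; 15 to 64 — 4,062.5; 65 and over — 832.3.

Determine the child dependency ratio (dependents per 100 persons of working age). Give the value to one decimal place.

Youth dependency ratio: 30.7

Youth dependency ratio = 1,246.8 / 4,062.5 × 100 = 30.7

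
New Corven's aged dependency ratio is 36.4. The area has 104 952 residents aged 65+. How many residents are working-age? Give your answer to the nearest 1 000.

Old-age dependency ratio = elderly / working-age × 100
36.4 = 104 952 / W × 100
⇒ 288 000

Working-age: 288 000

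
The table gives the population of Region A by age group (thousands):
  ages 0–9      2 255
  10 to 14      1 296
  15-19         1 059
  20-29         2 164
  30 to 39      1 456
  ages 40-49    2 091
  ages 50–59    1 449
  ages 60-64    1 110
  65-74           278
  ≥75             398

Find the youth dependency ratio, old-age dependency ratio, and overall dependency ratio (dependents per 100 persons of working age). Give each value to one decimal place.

0–14: 2 255 + 1 296 = 3 551
15–64: 1 059 + 2 164 + 1 456 + 2 091 + 1 449 + 1 110 = 9 329
65+: 278 + 398 = 676
Youth dependency ratio = 3 551 / 9 329 × 100 = 38.1
Old-age dependency ratio = 676 / 9 329 × 100 = 7.2
Total dependency ratio = (3 551 + 676) / 9 329 × 100 = 4 227 / 9 329 × 100 = 45.3

Youth dependency ratio: 38.1
Old-age dependency ratio: 7.2
Total dependency ratio: 45.3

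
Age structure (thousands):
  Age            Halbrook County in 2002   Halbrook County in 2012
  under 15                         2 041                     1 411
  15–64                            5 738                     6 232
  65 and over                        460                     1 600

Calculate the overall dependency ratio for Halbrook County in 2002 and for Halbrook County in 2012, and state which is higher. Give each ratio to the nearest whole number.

Halbrook County in 2002: 44
Halbrook County in 2012: 48
Higher: Halbrook County in 2012

Halbrook County in 2002: (2 041 + 460) / 5 738 × 100 = 2 501 / 5 738 × 100 = 44
Halbrook County in 2012: (1 411 + 1 600) / 6 232 × 100 = 3 011 / 6 232 × 100 = 48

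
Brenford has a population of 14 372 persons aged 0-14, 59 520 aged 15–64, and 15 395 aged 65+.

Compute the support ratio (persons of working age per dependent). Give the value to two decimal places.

Support ratio: 2.00

Support ratio = 59 520 / (14 372 + 15 395) = 59 520 / 29 767 = 2.00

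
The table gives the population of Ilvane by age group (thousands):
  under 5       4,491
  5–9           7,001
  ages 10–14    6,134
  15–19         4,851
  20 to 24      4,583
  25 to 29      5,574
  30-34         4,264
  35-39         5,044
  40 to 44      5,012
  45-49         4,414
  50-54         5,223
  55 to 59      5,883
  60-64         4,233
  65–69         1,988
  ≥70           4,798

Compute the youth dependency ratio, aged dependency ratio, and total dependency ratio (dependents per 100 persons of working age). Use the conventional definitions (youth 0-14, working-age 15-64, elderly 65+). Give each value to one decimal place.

0–14: 4,491 + 7,001 + 6,134 = 17,626
15–64: 4,851 + 4,583 + 5,574 + 4,264 + 5,044 + 5,012 + 4,414 + 5,223 + 5,883 + 4,233 = 49,081
65+: 1,988 + 4,798 = 6,786
Youth dependency ratio = 17,626 / 49,081 × 100 = 35.9
Old-age dependency ratio = 6,786 / 49,081 × 100 = 13.8
Total dependency ratio = (17,626 + 6,786) / 49,081 × 100 = 24,412 / 49,081 × 100 = 49.7

Youth dependency ratio: 35.9
Old-age dependency ratio: 13.8
Total dependency ratio: 49.7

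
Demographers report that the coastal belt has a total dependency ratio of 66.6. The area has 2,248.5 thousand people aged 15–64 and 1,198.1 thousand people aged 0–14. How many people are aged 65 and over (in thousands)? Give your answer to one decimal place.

Total dependency ratio = (youth + elderly) / working-age × 100
66.6 = (1,198.1 + E) / 2,248.5 × 100
⇒ 299.4

Aged 65 and over: 299.4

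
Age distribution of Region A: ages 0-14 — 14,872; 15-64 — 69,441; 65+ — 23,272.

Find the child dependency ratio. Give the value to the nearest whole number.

Youth dependency ratio: 21

Youth dependency ratio = 14,872 / 69,441 × 100 = 21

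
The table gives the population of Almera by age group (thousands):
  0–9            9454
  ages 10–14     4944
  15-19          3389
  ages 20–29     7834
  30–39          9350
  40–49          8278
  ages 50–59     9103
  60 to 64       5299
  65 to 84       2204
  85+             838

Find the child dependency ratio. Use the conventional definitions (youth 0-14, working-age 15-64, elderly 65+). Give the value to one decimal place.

Youth dependency ratio: 33.3

0–14: 9454 + 4944 = 14398
15–64: 3389 + 7834 + 9350 + 8278 + 9103 + 5299 = 43253
65+: 2204 + 838 = 3042
Youth dependency ratio = 14398 / 43253 × 100 = 33.3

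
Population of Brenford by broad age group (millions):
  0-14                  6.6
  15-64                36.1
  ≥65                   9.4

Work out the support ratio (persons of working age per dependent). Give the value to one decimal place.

Support ratio: 2.3

Support ratio = 36.1 / (6.6 + 9.4) = 36.1 / 16.0 = 2.3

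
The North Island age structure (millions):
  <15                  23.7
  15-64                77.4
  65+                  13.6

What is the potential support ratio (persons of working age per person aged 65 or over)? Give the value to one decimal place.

Potential support ratio: 5.7

Potential support ratio = 77.4 / 13.6 = 5.7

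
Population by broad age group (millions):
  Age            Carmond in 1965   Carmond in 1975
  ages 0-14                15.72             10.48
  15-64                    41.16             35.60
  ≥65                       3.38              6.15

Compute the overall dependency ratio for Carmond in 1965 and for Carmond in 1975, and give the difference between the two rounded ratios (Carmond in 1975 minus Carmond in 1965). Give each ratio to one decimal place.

Carmond in 1965: 46.4
Carmond in 1975: 46.7
Difference: +0.3

Carmond in 1965: (15.72 + 3.38) / 41.16 × 100 = 19.10 / 41.16 × 100 = 46.4
Carmond in 1975: (10.48 + 6.15) / 35.60 × 100 = 16.63 / 35.60 × 100 = 46.7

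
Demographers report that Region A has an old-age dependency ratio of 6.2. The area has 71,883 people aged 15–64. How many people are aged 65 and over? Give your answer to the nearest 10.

Old-age dependency ratio = elderly / working-age × 100
6.2 = E / 71,883 × 100
⇒ 4,460

Aged 65 and over: 4,460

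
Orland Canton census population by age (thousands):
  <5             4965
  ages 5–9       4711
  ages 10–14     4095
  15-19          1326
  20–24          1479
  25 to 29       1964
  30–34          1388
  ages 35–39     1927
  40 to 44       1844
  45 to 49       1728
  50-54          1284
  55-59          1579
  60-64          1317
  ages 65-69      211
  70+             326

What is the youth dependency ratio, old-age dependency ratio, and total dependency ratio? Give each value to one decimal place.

0–14: 4965 + 4711 + 4095 = 13771
15–64: 1326 + 1479 + 1964 + 1388 + 1927 + 1844 + 1728 + 1284 + 1579 + 1317 = 15836
65+: 211 + 326 = 537
Youth dependency ratio = 13771 / 15836 × 100 = 87.0
Old-age dependency ratio = 537 / 15836 × 100 = 3.4
Total dependency ratio = (13771 + 537) / 15836 × 100 = 14308 / 15836 × 100 = 90.4

Youth dependency ratio: 87.0
Old-age dependency ratio: 3.4
Total dependency ratio: 90.4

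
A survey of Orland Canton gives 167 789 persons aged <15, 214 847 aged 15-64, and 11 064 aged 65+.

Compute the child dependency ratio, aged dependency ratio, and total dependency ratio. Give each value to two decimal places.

Youth dependency ratio: 78.10
Old-age dependency ratio: 5.15
Total dependency ratio: 83.25

Youth dependency ratio = 167 789 / 214 847 × 100 = 78.10
Old-age dependency ratio = 11 064 / 214 847 × 100 = 5.15
Total dependency ratio = (167 789 + 11 064) / 214 847 × 100 = 178 853 / 214 847 × 100 = 83.25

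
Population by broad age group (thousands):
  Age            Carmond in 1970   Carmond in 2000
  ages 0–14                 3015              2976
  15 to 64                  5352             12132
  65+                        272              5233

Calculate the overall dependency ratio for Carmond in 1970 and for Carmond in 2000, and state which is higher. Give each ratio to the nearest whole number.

Carmond in 1970: (3015 + 272) / 5352 × 100 = 3287 / 5352 × 100 = 61
Carmond in 2000: (2976 + 5233) / 12132 × 100 = 8209 / 12132 × 100 = 68

Carmond in 1970: 61
Carmond in 2000: 68
Higher: Carmond in 2000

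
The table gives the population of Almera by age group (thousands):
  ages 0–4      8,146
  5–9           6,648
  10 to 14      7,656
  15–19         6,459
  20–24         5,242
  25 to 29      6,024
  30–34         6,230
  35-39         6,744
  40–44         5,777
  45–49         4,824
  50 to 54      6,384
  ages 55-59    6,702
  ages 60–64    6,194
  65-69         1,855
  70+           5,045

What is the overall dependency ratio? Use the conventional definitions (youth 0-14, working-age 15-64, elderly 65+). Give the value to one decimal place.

0–14: 8,146 + 6,648 + 7,656 = 22,450
15–64: 6,459 + 5,242 + 6,024 + 6,230 + 6,744 + 5,777 + 4,824 + 6,384 + 6,702 + 6,194 = 60,580
65+: 1,855 + 5,045 = 6,900
Total dependency ratio = (22,450 + 6,900) / 60,580 × 100 = 29,350 / 60,580 × 100 = 48.4

Total dependency ratio: 48.4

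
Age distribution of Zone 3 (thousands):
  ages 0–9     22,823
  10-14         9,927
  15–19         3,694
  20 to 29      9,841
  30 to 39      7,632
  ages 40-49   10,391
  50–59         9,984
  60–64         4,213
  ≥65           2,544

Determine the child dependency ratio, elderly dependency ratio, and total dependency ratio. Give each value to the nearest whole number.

Youth dependency ratio: 72
Old-age dependency ratio: 6
Total dependency ratio: 77

0–14: 22,823 + 9,927 = 32,750
15–64: 3,694 + 9,841 + 7,632 + 10,391 + 9,984 + 4,213 = 45,755
65+: 2,544
Youth dependency ratio = 32,750 / 45,755 × 100 = 72
Old-age dependency ratio = 2,544 / 45,755 × 100 = 6
Total dependency ratio = (32,750 + 2,544) / 45,755 × 100 = 35,294 / 45,755 × 100 = 77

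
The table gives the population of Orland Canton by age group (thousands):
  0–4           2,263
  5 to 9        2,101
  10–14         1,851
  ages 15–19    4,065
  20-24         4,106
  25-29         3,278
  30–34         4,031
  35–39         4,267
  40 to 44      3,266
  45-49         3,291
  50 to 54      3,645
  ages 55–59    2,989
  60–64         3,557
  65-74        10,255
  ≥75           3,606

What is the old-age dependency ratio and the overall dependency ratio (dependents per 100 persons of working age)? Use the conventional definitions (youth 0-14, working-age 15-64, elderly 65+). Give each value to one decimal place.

Old-age dependency ratio: 38.0
Total dependency ratio: 55.0

0–14: 2,263 + 2,101 + 1,851 = 6,215
15–64: 4,065 + 4,106 + 3,278 + 4,031 + 4,267 + 3,266 + 3,291 + 3,645 + 2,989 + 3,557 = 36,495
65+: 10,255 + 3,606 = 13,861
Old-age dependency ratio = 13,861 / 36,495 × 100 = 38.0
Total dependency ratio = (6,215 + 13,861) / 36,495 × 100 = 20,076 / 36,495 × 100 = 55.0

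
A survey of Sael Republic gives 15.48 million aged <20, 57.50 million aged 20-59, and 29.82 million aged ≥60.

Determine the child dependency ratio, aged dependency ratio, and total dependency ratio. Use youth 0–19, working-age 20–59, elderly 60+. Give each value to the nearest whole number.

Youth dependency ratio = 15.48 / 57.50 × 100 = 27
Old-age dependency ratio = 29.82 / 57.50 × 100 = 52
Total dependency ratio = (15.48 + 29.82) / 57.50 × 100 = 45.30 / 57.50 × 100 = 79

Youth dependency ratio: 27
Old-age dependency ratio: 52
Total dependency ratio: 79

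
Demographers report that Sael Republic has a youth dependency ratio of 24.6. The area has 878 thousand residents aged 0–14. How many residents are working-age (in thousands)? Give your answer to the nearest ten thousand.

Working-age: 3570

Youth dependency ratio = youth / working-age × 100
24.6 = 878 / W × 100
⇒ 3570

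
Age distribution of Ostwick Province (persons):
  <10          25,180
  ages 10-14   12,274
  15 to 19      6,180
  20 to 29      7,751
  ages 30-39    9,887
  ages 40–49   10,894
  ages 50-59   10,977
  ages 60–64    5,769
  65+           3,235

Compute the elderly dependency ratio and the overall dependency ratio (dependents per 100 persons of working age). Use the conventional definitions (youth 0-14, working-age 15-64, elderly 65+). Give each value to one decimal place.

0–14: 25,180 + 12,274 = 37,454
15–64: 6,180 + 7,751 + 9,887 + 10,894 + 10,977 + 5,769 = 51,458
65+: 3,235
Old-age dependency ratio = 3,235 / 51,458 × 100 = 6.3
Total dependency ratio = (37,454 + 3,235) / 51,458 × 100 = 40,689 / 51,458 × 100 = 79.1

Old-age dependency ratio: 6.3
Total dependency ratio: 79.1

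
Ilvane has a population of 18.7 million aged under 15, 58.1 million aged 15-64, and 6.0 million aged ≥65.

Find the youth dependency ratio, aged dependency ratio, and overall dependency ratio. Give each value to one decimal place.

Youth dependency ratio: 32.2
Old-age dependency ratio: 10.3
Total dependency ratio: 42.5

Youth dependency ratio = 18.7 / 58.1 × 100 = 32.2
Old-age dependency ratio = 6.0 / 58.1 × 100 = 10.3
Total dependency ratio = (18.7 + 6.0) / 58.1 × 100 = 24.7 / 58.1 × 100 = 42.5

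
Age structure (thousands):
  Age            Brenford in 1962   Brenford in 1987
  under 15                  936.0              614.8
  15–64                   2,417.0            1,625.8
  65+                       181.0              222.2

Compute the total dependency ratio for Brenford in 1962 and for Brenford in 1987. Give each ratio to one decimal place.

Brenford in 1962: 46.2
Brenford in 1987: 51.5

Brenford in 1962: (936.0 + 181.0) / 2,417.0 × 100 = 1,117.0 / 2,417.0 × 100 = 46.2
Brenford in 1987: (614.8 + 222.2) / 1,625.8 × 100 = 837.0 / 1,625.8 × 100 = 51.5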